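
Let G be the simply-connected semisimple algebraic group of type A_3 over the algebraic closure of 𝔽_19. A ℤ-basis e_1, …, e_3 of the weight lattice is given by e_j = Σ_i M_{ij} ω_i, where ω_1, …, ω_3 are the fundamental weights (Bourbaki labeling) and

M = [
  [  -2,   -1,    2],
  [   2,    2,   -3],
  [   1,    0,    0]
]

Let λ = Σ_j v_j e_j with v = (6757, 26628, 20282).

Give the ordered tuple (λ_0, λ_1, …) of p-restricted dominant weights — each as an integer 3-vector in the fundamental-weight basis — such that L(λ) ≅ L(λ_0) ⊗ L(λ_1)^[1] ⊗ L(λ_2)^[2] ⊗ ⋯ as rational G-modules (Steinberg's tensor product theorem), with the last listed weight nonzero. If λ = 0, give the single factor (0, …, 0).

((4, 15, 12), (3, 7, 13), (1, 16, 18))

ω-coordinates c = M·v, v = (6757, 26628, 20282):
  c_1 = (-2)·(6757) + (-1)·(26628) + (2)·(20282) = 422
  c_2 = (2)·(6757) + (2)·(26628) + (-3)·(20282) = 5924
  c_3 = (1)·(6757) + (0)·(26628) + (0)·(20282) = 6757
Expand coordinatewise in base 19:
  c_1 = 422 = 4·19^0 + 3·19^1 + 1·19^2
  c_2 = 5924 = 15·19^0 + 7·19^1 + 16·19^2
  c_3 = 6757 = 12·19^0 + 13·19^1 + 18·19^2
Factor λ_0 = (4, 15, 12)
Factor λ_1 = (3, 7, 13)
Factor λ_2 = (1, 16, 18)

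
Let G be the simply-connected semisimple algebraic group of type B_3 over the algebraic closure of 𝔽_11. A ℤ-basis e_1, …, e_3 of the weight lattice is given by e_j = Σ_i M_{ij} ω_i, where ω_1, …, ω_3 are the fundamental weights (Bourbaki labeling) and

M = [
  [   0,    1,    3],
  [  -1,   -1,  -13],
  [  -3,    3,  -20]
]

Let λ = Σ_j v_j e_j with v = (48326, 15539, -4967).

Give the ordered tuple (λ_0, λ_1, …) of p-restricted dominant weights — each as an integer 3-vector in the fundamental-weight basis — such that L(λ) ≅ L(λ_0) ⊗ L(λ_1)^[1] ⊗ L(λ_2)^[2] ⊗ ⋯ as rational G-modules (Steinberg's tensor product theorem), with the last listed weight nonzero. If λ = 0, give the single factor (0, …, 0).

In the fundamental-weight basis, λ has coordinates c = M·v (v = (48326, 15539, -4967)):
  c_1 = 0*48326 + 1*15539 + 3*-4967 = 638
  c_2 = -1*48326 + -1*15539 + -13*-4967 = 706
  c_3 = -3*48326 + 3*15539 + -20*-4967 = 979
Writing each c_i in base p = 11:
  c_1 = 638 = 0·11^0 + 3·11^1 + 5·11^2
  c_2 = 706 = 2·11^0 + 9·11^1 + 5·11^2
  c_3 = 979 = 0·11^0 + 1·11^1 + 8·11^2
Factor λ_0 = (0, 2, 0)
Factor λ_1 = (3, 9, 1)
Factor λ_2 = (5, 5, 8)

((0, 2, 0), (3, 9, 1), (5, 5, 8))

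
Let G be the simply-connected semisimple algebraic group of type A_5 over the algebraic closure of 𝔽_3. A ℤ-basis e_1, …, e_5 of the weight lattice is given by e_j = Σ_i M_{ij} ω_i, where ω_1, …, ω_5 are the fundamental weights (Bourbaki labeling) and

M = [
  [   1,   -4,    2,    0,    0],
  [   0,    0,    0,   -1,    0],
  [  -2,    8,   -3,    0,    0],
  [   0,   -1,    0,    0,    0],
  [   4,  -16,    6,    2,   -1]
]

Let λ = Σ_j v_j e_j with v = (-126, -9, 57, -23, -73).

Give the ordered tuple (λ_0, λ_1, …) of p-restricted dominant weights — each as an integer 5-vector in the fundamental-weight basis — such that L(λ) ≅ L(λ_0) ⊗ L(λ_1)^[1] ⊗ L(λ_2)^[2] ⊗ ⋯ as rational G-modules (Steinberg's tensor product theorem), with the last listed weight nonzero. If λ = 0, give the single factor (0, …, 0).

Converting to the ω-basis (c_i = row i of M dotted with v = (-126, -9, 57, -23, -73)):
  c_1 = 1*-126 + -4*-9 + 2*57 + 0*-23 + 0*-73 = 24
  c_2 = 0*-126 + 0*-9 + 0*57 + -1*-23 + 0*-73 = 23
  c_3 = -2*-126 + 8*-9 + -3*57 + 0*-23 + 0*-73 = 9
  c_4 = 0*-126 + -1*-9 + 0*57 + 0*-23 + 0*-73 = 9
  c_5 = 4*-126 + -16*-9 + 6*57 + 2*-23 + -1*-73 = 9
Expand coordinatewise in base 3:
  c_1 = 24 = 0·3^0 + 2·3^1 + 2·3^2
  c_2 = 23 = 2·3^0 + 1·3^1 + 2·3^2
  c_3 = 9 = 0·3^0 + 0·3^1 + 1·3^2
  c_4 = 9 = 0·3^0 + 0·3^1 + 1·3^2
  c_5 = 9 = 0·3^0 + 0·3^1 + 1·3^2
p-restricted factor λ_0 = (0, 2, 0, 0, 0)
p-restricted factor λ_1 = (2, 1, 0, 0, 0)
p-restricted factor λ_2 = (2, 2, 1, 1, 1)

((0, 2, 0, 0, 0), (2, 1, 0, 0, 0), (2, 2, 1, 1, 1))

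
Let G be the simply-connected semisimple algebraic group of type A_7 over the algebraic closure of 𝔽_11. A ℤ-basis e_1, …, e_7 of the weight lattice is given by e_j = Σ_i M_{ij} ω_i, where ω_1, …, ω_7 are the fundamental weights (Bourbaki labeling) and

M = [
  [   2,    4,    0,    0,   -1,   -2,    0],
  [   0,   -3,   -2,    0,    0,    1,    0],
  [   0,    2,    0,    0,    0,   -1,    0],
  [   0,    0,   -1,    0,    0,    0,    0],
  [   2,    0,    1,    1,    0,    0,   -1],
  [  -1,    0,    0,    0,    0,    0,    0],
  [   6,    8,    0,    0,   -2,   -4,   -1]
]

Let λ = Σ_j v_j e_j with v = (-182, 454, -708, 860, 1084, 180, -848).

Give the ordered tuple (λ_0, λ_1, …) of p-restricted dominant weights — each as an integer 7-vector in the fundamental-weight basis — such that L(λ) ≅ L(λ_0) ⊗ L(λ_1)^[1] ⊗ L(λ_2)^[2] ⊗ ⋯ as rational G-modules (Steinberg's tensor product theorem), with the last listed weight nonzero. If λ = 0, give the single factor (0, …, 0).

Converting to the ω-basis (c_i = row i of M dotted with v = (-182, 454, -708, 860, 1084, 180, -848)):
  c_1 = (2)·(-182) + (4)·(454) + (0)·(-708) + (0)·(860) + (-1)·(1084) + (-2)·(180) + (0)·(-848) = 8
  c_2 = (0)·(-182) + (-3)·(454) + (-2)·(-708) + (0)·(860) + (0)·(1084) + (1)·(180) + (0)·(-848) = 234
  c_3 = (0)·(-182) + (2)·(454) + (0)·(-708) + (0)·(860) + (0)·(1084) + (-1)·(180) + (0)·(-848) = 728
  c_4 = (0)·(-182) + (0)·(454) + (-1)·(-708) + (0)·(860) + (0)·(1084) + (0)·(180) + (0)·(-848) = 708
  c_5 = (2)·(-182) + (0)·(454) + (1)·(-708) + (1)·(860) + (0)·(1084) + (0)·(180) + (-1)·(-848) = 636
  c_6 = (-1)·(-182) + (0)·(454) + (0)·(-708) + (0)·(860) + (0)·(1084) + (0)·(180) + (0)·(-848) = 182
  c_7 = (6)·(-182) + (8)·(454) + (0)·(-708) + (0)·(860) + (-2)·(1084) + (-4)·(180) + (-1)·(-848) = 500
Base-11 expansion of each c_i:
  c_1 = 8 = 8·11^0
  c_2 = 234 = 3·11^0 + 10·11^1 + 1·11^2
  c_3 = 728 = 2·11^0 + 0·11^1 + 6·11^2
  c_4 = 708 = 4·11^0 + 9·11^1 + 5·11^2
  c_5 = 636 = 9·11^0 + 2·11^1 + 5·11^2
  c_6 = 182 = 6·11^0 + 5·11^1 + 1·11^2
  c_7 = 500 = 5·11^0 + 1·11^1 + 4·11^2
p-restricted factor λ_0 = (8, 3, 2, 4, 9, 6, 5)
p-restricted factor λ_1 = (0, 10, 0, 9, 2, 5, 1)
p-restricted factor λ_2 = (0, 1, 6, 5, 5, 1, 4)

((8, 3, 2, 4, 9, 6, 5), (0, 10, 0, 9, 2, 5, 1), (0, 1, 6, 5, 5, 1, 4))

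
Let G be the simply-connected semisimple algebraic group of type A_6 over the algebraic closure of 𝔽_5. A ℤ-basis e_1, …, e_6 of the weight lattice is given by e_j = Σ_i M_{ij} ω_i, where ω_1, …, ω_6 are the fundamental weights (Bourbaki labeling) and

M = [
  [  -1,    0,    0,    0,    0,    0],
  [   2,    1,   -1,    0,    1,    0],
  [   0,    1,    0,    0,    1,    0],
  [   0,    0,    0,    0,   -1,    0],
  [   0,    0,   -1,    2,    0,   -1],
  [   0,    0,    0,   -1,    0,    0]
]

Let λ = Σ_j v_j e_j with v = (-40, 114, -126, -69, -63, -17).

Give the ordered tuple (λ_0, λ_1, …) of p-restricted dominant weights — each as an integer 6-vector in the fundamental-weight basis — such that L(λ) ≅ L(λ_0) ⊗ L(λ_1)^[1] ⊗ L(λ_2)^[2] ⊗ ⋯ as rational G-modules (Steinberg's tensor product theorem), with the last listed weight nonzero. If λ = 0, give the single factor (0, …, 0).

((0, 2, 1, 3, 0, 4), (3, 4, 0, 2, 1, 3), (1, 3, 2, 2, 0, 2))

Converting to the ω-basis (c_i = row i of M dotted with v = (-40, 114, -126, -69, -63, -17)):
  c_1 = (-1)·(-40) + 0·114 + (0)·(-126) + (0)·(-69) + (0)·(-63) + (0)·(-17) = 40
  c_2 = (2)·(-40) + 1·114 + (-1)·(-126) + (0)·(-69) + (1)·(-63) + (0)·(-17) = 97
  c_3 = (0)·(-40) + 1·114 + (0)·(-126) + (0)·(-69) + (1)·(-63) + (0)·(-17) = 51
  c_4 = (0)·(-40) + 0·114 + (0)·(-126) + (0)·(-69) + (-1)·(-63) + (0)·(-17) = 63
  c_5 = (0)·(-40) + 0·114 + (-1)·(-126) + (2)·(-69) + (0)·(-63) + (-1)·(-17) = 5
  c_6 = (0)·(-40) + 0·114 + (0)·(-126) + (-1)·(-69) + (0)·(-63) + (0)·(-17) = 69
Expand coordinatewise in base 5:
  c_1 = 40 = 0·5^0 + 3·5^1 + 1·5^2
  c_2 = 97 = 2·5^0 + 4·5^1 + 3·5^2
  c_3 = 51 = 1·5^0 + 0·5^1 + 2·5^2
  c_4 = 63 = 3·5^0 + 2·5^1 + 2·5^2
  c_5 = 5 = 0·5^0 + 1·5^1
  c_6 = 69 = 4·5^0 + 3·5^1 + 2·5^2
Factor λ_0 = (0, 2, 1, 3, 0, 4)
Factor λ_1 = (3, 4, 0, 2, 1, 3)
Factor λ_2 = (1, 3, 2, 2, 0, 2)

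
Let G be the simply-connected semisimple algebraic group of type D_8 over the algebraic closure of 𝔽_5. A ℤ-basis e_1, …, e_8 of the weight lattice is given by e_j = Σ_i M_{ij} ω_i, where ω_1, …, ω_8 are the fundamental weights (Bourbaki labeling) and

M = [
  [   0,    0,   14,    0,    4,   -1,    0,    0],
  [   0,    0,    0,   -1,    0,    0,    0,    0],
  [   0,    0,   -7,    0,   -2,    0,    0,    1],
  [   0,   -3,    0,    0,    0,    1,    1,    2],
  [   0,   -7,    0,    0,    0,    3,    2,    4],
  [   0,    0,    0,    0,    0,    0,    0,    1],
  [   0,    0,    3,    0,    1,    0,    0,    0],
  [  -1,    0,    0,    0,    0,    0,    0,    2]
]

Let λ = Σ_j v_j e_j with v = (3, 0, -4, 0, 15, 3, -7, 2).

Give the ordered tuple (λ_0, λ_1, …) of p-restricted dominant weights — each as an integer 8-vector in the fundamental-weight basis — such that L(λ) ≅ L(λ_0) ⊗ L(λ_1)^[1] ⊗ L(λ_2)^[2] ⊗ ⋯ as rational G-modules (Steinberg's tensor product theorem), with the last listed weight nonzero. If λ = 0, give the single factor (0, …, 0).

ω-coordinates c = M·v, v = (3, 0, -4, 0, 15, 3, -7, 2):
  c_1 = 0·3 + 0·0 + (14)·(-4) + 0·0 + 4·15 + (-1)·(3) + (0)·(-7) + 0·2 = 1
  c_2 = 0·3 + 0·0 + (0)·(-4) + (-1)·(0) + 0·15 + 0·3 + (0)·(-7) + 0·2 = 0
  c_3 = 0·3 + 0·0 + (-7)·(-4) + 0·0 + (-2)·(15) + 0·3 + (0)·(-7) + 1·2 = 0
  c_4 = 0·3 + (-3)·(0) + (0)·(-4) + 0·0 + 0·15 + 1·3 + (1)·(-7) + 2·2 = 0
  c_5 = 0·3 + (-7)·(0) + (0)·(-4) + 0·0 + 0·15 + 3·3 + (2)·(-7) + 4·2 = 3
  c_6 = 0·3 + 0·0 + (0)·(-4) + 0·0 + 0·15 + 0·3 + (0)·(-7) + 1·2 = 2
  c_7 = 0·3 + 0·0 + (3)·(-4) + 0·0 + 1·15 + 0·3 + (0)·(-7) + 0·2 = 3
  c_8 = (-1)·(3) + 0·0 + (0)·(-4) + 0·0 + 0·15 + 0·3 + (0)·(-7) + 2·2 = 1
Expand coordinatewise in base 5:
  c_1 = 1 = 1·5^0
  c_2 = 0
  c_3 = 0
  c_4 = 0
  c_5 = 3 = 3·5^0
  c_6 = 2 = 2·5^0
  c_7 = 3 = 3·5^0
  c_8 = 1 = 1·5^0
λ_0 = (1, 0, 0, 0, 3, 2, 3, 1)

((1, 0, 0, 0, 3, 2, 3, 1),)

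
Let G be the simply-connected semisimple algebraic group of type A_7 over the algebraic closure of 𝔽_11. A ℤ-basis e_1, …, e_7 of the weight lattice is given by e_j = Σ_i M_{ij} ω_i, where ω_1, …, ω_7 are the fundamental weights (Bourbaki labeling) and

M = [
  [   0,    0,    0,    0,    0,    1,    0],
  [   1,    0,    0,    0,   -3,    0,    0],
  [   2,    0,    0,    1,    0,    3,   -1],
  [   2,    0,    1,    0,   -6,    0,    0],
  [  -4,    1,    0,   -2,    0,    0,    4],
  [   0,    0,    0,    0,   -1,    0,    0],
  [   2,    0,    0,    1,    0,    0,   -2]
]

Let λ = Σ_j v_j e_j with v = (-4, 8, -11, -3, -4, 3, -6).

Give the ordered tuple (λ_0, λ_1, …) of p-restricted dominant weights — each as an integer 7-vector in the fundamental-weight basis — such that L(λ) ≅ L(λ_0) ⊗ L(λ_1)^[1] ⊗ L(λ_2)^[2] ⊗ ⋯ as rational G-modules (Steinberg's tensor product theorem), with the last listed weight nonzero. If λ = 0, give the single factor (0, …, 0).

((3, 8, 4, 5, 6, 4, 1),)

Compute c_i = Σ_j M_{ij} v_j with v = (-4, 8, -11, -3, -4, 3, -6):
  c_1 = (0)·(-4) + (0)·(8) + (0)·(-11) + (0)·(-3) + (0)·(-4) + (1)·(3) + (0)·(-6) = 3
  c_2 = (1)·(-4) + (0)·(8) + (0)·(-11) + (0)·(-3) + (-3)·(-4) + (0)·(3) + (0)·(-6) = 8
  c_3 = (2)·(-4) + (0)·(8) + (0)·(-11) + (1)·(-3) + (0)·(-4) + (3)·(3) + (-1)·(-6) = 4
  c_4 = (2)·(-4) + (0)·(8) + (1)·(-11) + (0)·(-3) + (-6)·(-4) + (0)·(3) + (0)·(-6) = 5
  c_5 = (-4)·(-4) + (1)·(8) + (0)·(-11) + (-2)·(-3) + (0)·(-4) + (0)·(3) + (4)·(-6) = 6
  c_6 = (0)·(-4) + (0)·(8) + (0)·(-11) + (0)·(-3) + (-1)·(-4) + (0)·(3) + (0)·(-6) = 4
  c_7 = (2)·(-4) + (0)·(8) + (0)·(-11) + (1)·(-3) + (0)·(-4) + (0)·(3) + (-2)·(-6) = 1
p = 11; digits c_i = Σ_j d_{ij}·11^j, 0 ≤ d_{ij} < 11:
  c_1 = 3 = 3·11^0
  c_2 = 8 = 8·11^0
  c_3 = 4 = 4·11^0
  c_4 = 5 = 5·11^0
  c_5 = 6 = 6·11^0
  c_6 = 4 = 4·11^0
  c_7 = 1 = 1·11^0
Factor λ_0 = (3, 8, 4, 5, 6, 4, 1)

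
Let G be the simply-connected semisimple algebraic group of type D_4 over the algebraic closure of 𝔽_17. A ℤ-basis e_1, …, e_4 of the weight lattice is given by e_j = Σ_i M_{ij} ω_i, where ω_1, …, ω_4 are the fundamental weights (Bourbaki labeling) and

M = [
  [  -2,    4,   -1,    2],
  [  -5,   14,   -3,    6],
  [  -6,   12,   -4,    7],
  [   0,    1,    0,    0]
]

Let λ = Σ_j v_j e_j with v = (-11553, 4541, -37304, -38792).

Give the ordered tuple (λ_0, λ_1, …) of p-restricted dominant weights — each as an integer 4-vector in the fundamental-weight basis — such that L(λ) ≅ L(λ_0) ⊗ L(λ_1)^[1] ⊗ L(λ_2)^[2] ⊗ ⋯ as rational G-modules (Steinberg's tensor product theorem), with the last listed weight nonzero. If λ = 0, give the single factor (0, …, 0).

In the fundamental-weight basis, λ has coordinates c = M·v (v = (-11553, 4541, -37304, -38792)):
  c_1 = (-2)·(-11553) + (4)·(4541) + (-1)·(-37304) + (2)·(-38792) = 990
  c_2 = (-5)·(-11553) + (14)·(4541) + (-3)·(-37304) + (6)·(-38792) = 499
  c_3 = (-6)·(-11553) + (12)·(4541) + (-4)·(-37304) + (7)·(-38792) = 1482
  c_4 = (0)·(-11553) + (1)·(4541) + (0)·(-37304) + (0)·(-38792) = 4541
Expand coordinatewise in base 17:
  c_1 = 990 = 4·17^0 + 7·17^1 + 3·17^2
  c_2 = 499 = 6·17^0 + 12·17^1 + 1·17^2
  c_3 = 1482 = 3·17^0 + 2·17^1 + 5·17^2
  c_4 = 4541 = 2·17^0 + 12·17^1 + 15·17^2
p-restricted factor λ_0 = (4, 6, 3, 2)
p-restricted factor λ_1 = (7, 12, 2, 12)
p-restricted factor λ_2 = (3, 1, 5, 15)

((4, 6, 3, 2), (7, 12, 2, 12), (3, 1, 5, 15))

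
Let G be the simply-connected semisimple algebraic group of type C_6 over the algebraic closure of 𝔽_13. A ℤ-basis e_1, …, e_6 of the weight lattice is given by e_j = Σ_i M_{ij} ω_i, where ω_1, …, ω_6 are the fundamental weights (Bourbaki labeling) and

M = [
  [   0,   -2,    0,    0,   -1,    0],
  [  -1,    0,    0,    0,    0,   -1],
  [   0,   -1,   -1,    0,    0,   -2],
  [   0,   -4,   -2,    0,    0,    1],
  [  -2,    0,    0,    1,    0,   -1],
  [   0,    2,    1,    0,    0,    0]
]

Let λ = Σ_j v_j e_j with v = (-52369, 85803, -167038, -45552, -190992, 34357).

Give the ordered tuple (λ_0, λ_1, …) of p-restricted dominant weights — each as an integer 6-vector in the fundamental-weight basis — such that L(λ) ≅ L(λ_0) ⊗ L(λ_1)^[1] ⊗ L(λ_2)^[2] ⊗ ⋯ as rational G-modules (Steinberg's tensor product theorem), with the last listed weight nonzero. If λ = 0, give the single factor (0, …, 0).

((3, 7, 2, 1, 12, 5), (9, 7, 1, 3, 11, 0), (10, 2, 9, 6, 3, 1), (8, 8, 5, 11, 11, 2))

In the fundamental-weight basis, λ has coordinates c = M·v (v = (-52369, 85803, -167038, -45552, -190992, 34357)):
  c_1 = (0)·(-52369) + (-2)·(85803) + (0)·(-167038) + (0)·(-45552) + (-1)·(-190992) + 0·34357 = 19386
  c_2 = (-1)·(-52369) + 0·85803 + (0)·(-167038) + (0)·(-45552) + (0)·(-190992) + (-1)·(34357) = 18012
  c_3 = (0)·(-52369) + (-1)·(85803) + (-1)·(-167038) + (0)·(-45552) + (0)·(-190992) + (-2)·(34357) = 12521
  c_4 = (0)·(-52369) + (-4)·(85803) + (-2)·(-167038) + (0)·(-45552) + (0)·(-190992) + 1·34357 = 25221
  c_5 = (-2)·(-52369) + 0·85803 + (0)·(-167038) + (1)·(-45552) + (0)·(-190992) + (-1)·(34357) = 24829
  c_6 = (0)·(-52369) + 2·85803 + (1)·(-167038) + (0)·(-45552) + (0)·(-190992) + 0·34357 = 4568
Base-13 expansion of each c_i:
  c_1 = 19386 = 3·13^0 + 9·13^1 + 10·13^2 + 8·13^3
  c_2 = 18012 = 7·13^0 + 7·13^1 + 2·13^2 + 8·13^3
  c_3 = 12521 = 2·13^0 + 1·13^1 + 9·13^2 + 5·13^3
  c_4 = 25221 = 1·13^0 + 3·13^1 + 6·13^2 + 11·13^3
  c_5 = 24829 = 12·13^0 + 11·13^1 + 3·13^2 + 11·13^3
  c_6 = 4568 = 5·13^0 + 0·13^1 + 1·13^2 + 2·13^3
Factor λ_0 = (3, 7, 2, 1, 12, 5)
Factor λ_1 = (9, 7, 1, 3, 11, 0)
Factor λ_2 = (10, 2, 9, 6, 3, 1)
Factor λ_3 = (8, 8, 5, 11, 11, 2)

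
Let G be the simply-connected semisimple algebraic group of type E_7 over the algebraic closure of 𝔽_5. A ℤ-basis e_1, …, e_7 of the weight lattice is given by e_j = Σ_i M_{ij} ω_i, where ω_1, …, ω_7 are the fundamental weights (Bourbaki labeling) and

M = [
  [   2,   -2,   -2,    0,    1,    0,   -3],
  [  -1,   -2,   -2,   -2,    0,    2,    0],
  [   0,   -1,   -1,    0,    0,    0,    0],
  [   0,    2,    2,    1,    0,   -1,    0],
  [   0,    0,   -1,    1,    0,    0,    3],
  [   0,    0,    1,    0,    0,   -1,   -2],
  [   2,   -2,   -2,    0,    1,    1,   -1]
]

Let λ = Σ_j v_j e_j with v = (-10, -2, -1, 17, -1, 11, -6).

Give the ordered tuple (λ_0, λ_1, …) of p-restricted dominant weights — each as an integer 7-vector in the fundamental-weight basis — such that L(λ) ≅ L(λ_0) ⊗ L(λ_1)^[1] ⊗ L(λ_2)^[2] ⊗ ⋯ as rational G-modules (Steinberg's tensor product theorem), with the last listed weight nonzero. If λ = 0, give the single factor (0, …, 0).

((3, 4, 3, 0, 0, 0, 2),)

Change of basis e → ω: c = M·v where v = (-10, -2, -1, 17, -1, 11, -6):
  c_1 = 2*-10 + -2*-2 + -2*-1 + 0*17 + 1*-1 + 0*11 + -3*-6 = 3
  c_2 = -1*-10 + -2*-2 + -2*-1 + -2*17 + 0*-1 + 2*11 + 0*-6 = 4
  c_3 = 0*-10 + -1*-2 + -1*-1 + 0*17 + 0*-1 + 0*11 + 0*-6 = 3
  c_4 = 0*-10 + 2*-2 + 2*-1 + 1*17 + 0*-1 + -1*11 + 0*-6 = 0
  c_5 = 0*-10 + 0*-2 + -1*-1 + 1*17 + 0*-1 + 0*11 + 3*-6 = 0
  c_6 = 0*-10 + 0*-2 + 1*-1 + 0*17 + 0*-1 + -1*11 + -2*-6 = 0
  c_7 = 2*-10 + -2*-2 + -2*-1 + 0*17 + 1*-1 + 1*11 + -1*-6 = 2
Expand coordinatewise in base 5:
  c_1 = 3 = 3·5^0
  c_2 = 4 = 4·5^0
  c_3 = 3 = 3·5^0
  c_4 = 0
  c_5 = 0
  c_6 = 0
  c_7 = 2 = 2·5^0
Factor λ_0 = (3, 4, 3, 0, 0, 0, 2)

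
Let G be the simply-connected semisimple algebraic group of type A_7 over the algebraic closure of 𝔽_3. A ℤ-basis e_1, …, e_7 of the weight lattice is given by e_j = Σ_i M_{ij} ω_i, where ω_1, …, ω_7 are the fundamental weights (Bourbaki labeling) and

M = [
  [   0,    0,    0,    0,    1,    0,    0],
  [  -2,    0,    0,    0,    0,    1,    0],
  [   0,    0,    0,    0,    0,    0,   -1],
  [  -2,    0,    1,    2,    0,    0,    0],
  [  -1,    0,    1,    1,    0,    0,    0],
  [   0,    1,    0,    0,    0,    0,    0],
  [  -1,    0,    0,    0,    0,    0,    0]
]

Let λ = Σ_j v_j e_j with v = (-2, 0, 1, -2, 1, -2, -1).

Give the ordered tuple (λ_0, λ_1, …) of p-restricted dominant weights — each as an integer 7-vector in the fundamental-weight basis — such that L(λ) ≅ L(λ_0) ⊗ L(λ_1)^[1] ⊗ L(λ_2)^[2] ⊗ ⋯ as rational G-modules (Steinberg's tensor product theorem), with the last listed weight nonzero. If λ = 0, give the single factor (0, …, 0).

In the fundamental-weight basis, λ has coordinates c = M·v (v = (-2, 0, 1, -2, 1, -2, -1)):
  c_1 = (0)·(-2) + (0)·(0) + (0)·(1) + (0)·(-2) + (1)·(1) + (0)·(-2) + (0)·(-1) = 1
  c_2 = (-2)·(-2) + (0)·(0) + (0)·(1) + (0)·(-2) + (0)·(1) + (1)·(-2) + (0)·(-1) = 2
  c_3 = (0)·(-2) + (0)·(0) + (0)·(1) + (0)·(-2) + (0)·(1) + (0)·(-2) + (-1)·(-1) = 1
  c_4 = (-2)·(-2) + (0)·(0) + (1)·(1) + (2)·(-2) + (0)·(1) + (0)·(-2) + (0)·(-1) = 1
  c_5 = (-1)·(-2) + (0)·(0) + (1)·(1) + (1)·(-2) + (0)·(1) + (0)·(-2) + (0)·(-1) = 1
  c_6 = (0)·(-2) + (1)·(0) + (0)·(1) + (0)·(-2) + (0)·(1) + (0)·(-2) + (0)·(-1) = 0
  c_7 = (-1)·(-2) + (0)·(0) + (0)·(1) + (0)·(-2) + (0)·(1) + (0)·(-2) + (0)·(-1) = 2
Expand coordinatewise in base 3:
  c_1 = 1 = 1·3^0
  c_2 = 2 = 2·3^0
  c_3 = 1 = 1·3^0
  c_4 = 1 = 1·3^0
  c_5 = 1 = 1·3^0
  c_6 = 0
  c_7 = 2 = 2·3^0
Factor λ_0 = (1, 2, 1, 1, 1, 0, 2)

((1, 2, 1, 1, 1, 0, 2),)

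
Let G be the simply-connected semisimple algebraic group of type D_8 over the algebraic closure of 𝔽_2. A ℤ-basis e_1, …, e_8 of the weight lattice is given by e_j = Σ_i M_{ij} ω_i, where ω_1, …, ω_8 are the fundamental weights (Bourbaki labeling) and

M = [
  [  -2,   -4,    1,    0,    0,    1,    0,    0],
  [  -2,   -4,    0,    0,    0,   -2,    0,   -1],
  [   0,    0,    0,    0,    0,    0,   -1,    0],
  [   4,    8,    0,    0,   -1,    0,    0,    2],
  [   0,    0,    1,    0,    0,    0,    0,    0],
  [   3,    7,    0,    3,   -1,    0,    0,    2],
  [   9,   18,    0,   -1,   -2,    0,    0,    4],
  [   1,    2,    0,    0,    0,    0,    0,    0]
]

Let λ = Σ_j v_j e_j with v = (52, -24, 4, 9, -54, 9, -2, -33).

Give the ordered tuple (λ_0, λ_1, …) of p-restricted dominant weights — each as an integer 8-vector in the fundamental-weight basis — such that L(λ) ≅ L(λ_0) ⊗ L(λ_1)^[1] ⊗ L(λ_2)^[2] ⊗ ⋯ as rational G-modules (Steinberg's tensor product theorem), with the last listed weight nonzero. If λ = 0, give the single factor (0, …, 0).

((1, 1, 0, 0, 0, 1, 1, 0), (0, 1, 1, 0, 0, 1, 1, 0), (1, 1, 0, 1, 1, 0, 0, 1))

In the fundamental-weight basis, λ has coordinates c = M·v (v = (52, -24, 4, 9, -54, 9, -2, -33)):
  c_1 = (-2)·(52) + (-4)·(-24) + (1)·(4) + (0)·(9) + (0)·(-54) + (1)·(9) + (0)·(-2) + (0)·(-33) = 5
  c_2 = (-2)·(52) + (-4)·(-24) + (0)·(4) + (0)·(9) + (0)·(-54) + (-2)·(9) + (0)·(-2) + (-1)·(-33) = 7
  c_3 = (0)·(52) + (0)·(-24) + (0)·(4) + (0)·(9) + (0)·(-54) + (0)·(9) + (-1)·(-2) + (0)·(-33) = 2
  c_4 = (4)·(52) + (8)·(-24) + (0)·(4) + (0)·(9) + (-1)·(-54) + (0)·(9) + (0)·(-2) + (2)·(-33) = 4
  c_5 = (0)·(52) + (0)·(-24) + (1)·(4) + (0)·(9) + (0)·(-54) + (0)·(9) + (0)·(-2) + (0)·(-33) = 4
  c_6 = (3)·(52) + (7)·(-24) + (0)·(4) + (3)·(9) + (-1)·(-54) + (0)·(9) + (0)·(-2) + (2)·(-33) = 3
  c_7 = (9)·(52) + (18)·(-24) + (0)·(4) + (-1)·(9) + (-2)·(-54) + (0)·(9) + (0)·(-2) + (4)·(-33) = 3
  c_8 = (1)·(52) + (2)·(-24) + (0)·(4) + (0)·(9) + (0)·(-54) + (0)·(9) + (0)·(-2) + (0)·(-33) = 4
Writing each c_i in base p = 2:
  c_1 = 5 = 1·2^0 + 0·2^1 + 1·2^2
  c_2 = 7 = 1·2^0 + 1·2^1 + 1·2^2
  c_3 = 2 = 0·2^0 + 1·2^1
  c_4 = 4 = 0·2^0 + 0·2^1 + 1·2^2
  c_5 = 4 = 0·2^0 + 0·2^1 + 1·2^2
  c_6 = 3 = 1·2^0 + 1·2^1
  c_7 = 3 = 1·2^0 + 1·2^1
  c_8 = 4 = 0·2^0 + 0·2^1 + 1·2^2
λ_0 = (1, 1, 0, 0, 0, 1, 1, 0)
λ_1 = (0, 1, 1, 0, 0, 1, 1, 0)
λ_2 = (1, 1, 0, 1, 1, 0, 0, 1)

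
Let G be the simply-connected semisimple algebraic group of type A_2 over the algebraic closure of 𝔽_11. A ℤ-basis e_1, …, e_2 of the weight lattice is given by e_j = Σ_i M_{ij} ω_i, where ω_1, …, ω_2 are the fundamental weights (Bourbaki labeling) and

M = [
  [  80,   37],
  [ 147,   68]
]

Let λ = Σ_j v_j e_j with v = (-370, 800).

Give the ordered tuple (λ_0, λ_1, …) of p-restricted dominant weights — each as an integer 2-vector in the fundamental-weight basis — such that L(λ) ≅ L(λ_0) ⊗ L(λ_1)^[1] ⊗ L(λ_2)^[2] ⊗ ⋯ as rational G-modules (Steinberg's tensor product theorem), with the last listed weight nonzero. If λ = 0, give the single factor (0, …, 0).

((0, 10),)

ω-coordinates c = M·v, v = (-370, 800):
  c_1 = 80*-370 + 37*800 = 0
  c_2 = 147*-370 + 68*800 = 10
p = 11; digits c_i = Σ_j d_{ij}·11^j, 0 ≤ d_{ij} < 11:
  c_1 = 0
  c_2 = 10 = 10·11^0
λ_0 = (0, 10)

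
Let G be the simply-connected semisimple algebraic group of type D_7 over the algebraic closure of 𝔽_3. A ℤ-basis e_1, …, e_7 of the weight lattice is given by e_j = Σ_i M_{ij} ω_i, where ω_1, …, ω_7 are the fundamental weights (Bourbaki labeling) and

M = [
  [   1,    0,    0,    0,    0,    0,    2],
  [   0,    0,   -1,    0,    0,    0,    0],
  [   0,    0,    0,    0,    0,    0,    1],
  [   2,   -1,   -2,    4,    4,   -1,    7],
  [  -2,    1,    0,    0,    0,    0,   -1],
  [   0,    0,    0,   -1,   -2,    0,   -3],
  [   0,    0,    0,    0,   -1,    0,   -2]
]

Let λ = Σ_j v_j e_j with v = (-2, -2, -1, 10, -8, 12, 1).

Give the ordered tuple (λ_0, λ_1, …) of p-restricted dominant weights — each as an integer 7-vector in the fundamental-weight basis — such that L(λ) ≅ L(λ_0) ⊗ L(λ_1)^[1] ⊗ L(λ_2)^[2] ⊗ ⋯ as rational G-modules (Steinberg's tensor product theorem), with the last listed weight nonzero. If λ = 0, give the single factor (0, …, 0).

((0, 1, 1, 0, 1, 0, 0), (0, 0, 0, 1, 0, 1, 2))

ω-coordinates c = M·v, v = (-2, -2, -1, 10, -8, 12, 1):
  c_1 = (1)·(-2) + (0)·(-2) + (0)·(-1) + 0·10 + (0)·(-8) + 0·12 + 2·1 = 0
  c_2 = (0)·(-2) + (0)·(-2) + (-1)·(-1) + 0·10 + (0)·(-8) + 0·12 + 0·1 = 1
  c_3 = (0)·(-2) + (0)·(-2) + (0)·(-1) + 0·10 + (0)·(-8) + 0·12 + 1·1 = 1
  c_4 = (2)·(-2) + (-1)·(-2) + (-2)·(-1) + 4·10 + (4)·(-8) + (-1)·(12) + 7·1 = 3
  c_5 = (-2)·(-2) + (1)·(-2) + (0)·(-1) + 0·10 + (0)·(-8) + 0·12 + (-1)·(1) = 1
  c_6 = (0)·(-2) + (0)·(-2) + (0)·(-1) + (-1)·(10) + (-2)·(-8) + 0·12 + (-3)·(1) = 3
  c_7 = (0)·(-2) + (0)·(-2) + (0)·(-1) + 0·10 + (-1)·(-8) + 0·12 + (-2)·(1) = 6
Writing each c_i in base p = 3:
  c_1 = 0
  c_2 = 1 = 1·3^0
  c_3 = 1 = 1·3^0
  c_4 = 3 = 0·3^0 + 1·3^1
  c_5 = 1 = 1·3^0
  c_6 = 3 = 0·3^0 + 1·3^1
  c_7 = 6 = 0·3^0 + 2·3^1
p-restricted factor λ_0 = (0, 1, 1, 0, 1, 0, 0)
p-restricted factor λ_1 = (0, 0, 0, 1, 0, 1, 2)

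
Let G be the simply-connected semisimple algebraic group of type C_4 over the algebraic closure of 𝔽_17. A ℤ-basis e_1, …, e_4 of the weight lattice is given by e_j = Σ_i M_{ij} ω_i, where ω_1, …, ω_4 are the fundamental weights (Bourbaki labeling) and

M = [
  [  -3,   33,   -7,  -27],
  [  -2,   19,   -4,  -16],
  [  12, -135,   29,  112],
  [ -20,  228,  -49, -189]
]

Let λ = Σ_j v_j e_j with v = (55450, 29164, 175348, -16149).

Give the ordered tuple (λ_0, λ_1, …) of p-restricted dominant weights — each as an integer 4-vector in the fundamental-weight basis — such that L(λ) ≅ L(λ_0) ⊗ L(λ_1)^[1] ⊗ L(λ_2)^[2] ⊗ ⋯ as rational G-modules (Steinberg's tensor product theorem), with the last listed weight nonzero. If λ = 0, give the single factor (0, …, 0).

((8, 4, 6, 8), (1, 12, 2, 12), (16, 0, 16, 1))

Converting to the ω-basis (c_i = row i of M dotted with v = (55450, 29164, 175348, -16149)):
  c_1 = (-3)·(55450) + 33·29164 + (-7)·(175348) + (-27)·(-16149) = 4649
  c_2 = (-2)·(55450) + 19·29164 + (-4)·(175348) + (-16)·(-16149) = 208
  c_3 = 12·55450 + (-135)·(29164) + 29·175348 + (112)·(-16149) = 4664
  c_4 = (-20)·(55450) + 228·29164 + (-49)·(175348) + (-189)·(-16149) = 501
Writing each c_i in base p = 17:
  c_1 = 4649 = 8·17^0 + 1·17^1 + 16·17^2
  c_2 = 208 = 4·17^0 + 12·17^1
  c_3 = 4664 = 6·17^0 + 2·17^1 + 16·17^2
  c_4 = 501 = 8·17^0 + 12·17^1 + 1·17^2
λ_0 = (8, 4, 6, 8)
λ_1 = (1, 12, 2, 12)
λ_2 = (16, 0, 16, 1)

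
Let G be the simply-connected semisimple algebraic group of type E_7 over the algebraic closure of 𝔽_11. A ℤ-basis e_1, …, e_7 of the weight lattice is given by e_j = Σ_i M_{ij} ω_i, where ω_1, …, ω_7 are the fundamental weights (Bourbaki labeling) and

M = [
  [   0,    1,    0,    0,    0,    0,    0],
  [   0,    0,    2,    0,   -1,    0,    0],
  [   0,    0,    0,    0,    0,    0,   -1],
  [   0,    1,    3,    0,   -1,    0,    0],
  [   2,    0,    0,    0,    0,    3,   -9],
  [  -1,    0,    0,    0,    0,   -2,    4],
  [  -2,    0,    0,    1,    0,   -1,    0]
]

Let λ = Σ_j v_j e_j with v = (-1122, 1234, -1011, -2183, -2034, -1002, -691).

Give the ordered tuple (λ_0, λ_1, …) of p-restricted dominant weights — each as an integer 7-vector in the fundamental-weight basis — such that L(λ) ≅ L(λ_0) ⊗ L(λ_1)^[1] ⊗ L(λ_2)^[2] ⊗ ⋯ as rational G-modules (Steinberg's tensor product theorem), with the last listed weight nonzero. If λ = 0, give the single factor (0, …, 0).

((2, 1, 9, 4, 1, 10, 7), (2, 1, 7, 10, 0, 10, 8), (10, 0, 5, 1, 8, 2, 8))

Converting to the ω-basis (c_i = row i of M dotted with v = (-1122, 1234, -1011, -2183, -2034, -1002, -691)):
  c_1 = (0)·(-1122) + 1·1234 + (0)·(-1011) + (0)·(-2183) + (0)·(-2034) + (0)·(-1002) + (0)·(-691) = 1234
  c_2 = (0)·(-1122) + 0·1234 + (2)·(-1011) + (0)·(-2183) + (-1)·(-2034) + (0)·(-1002) + (0)·(-691) = 12
  c_3 = (0)·(-1122) + 0·1234 + (0)·(-1011) + (0)·(-2183) + (0)·(-2034) + (0)·(-1002) + (-1)·(-691) = 691
  c_4 = (0)·(-1122) + 1·1234 + (3)·(-1011) + (0)·(-2183) + (-1)·(-2034) + (0)·(-1002) + (0)·(-691) = 235
  c_5 = (2)·(-1122) + 0·1234 + (0)·(-1011) + (0)·(-2183) + (0)·(-2034) + (3)·(-1002) + (-9)·(-691) = 969
  c_6 = (-1)·(-1122) + 0·1234 + (0)·(-1011) + (0)·(-2183) + (0)·(-2034) + (-2)·(-1002) + (4)·(-691) = 362
  c_7 = (-2)·(-1122) + 0·1234 + (0)·(-1011) + (1)·(-2183) + (0)·(-2034) + (-1)·(-1002) + (0)·(-691) = 1063
Writing each c_i in base p = 11:
  c_1 = 1234 = 2·11^0 + 2·11^1 + 10·11^2
  c_2 = 12 = 1·11^0 + 1·11^1
  c_3 = 691 = 9·11^0 + 7·11^1 + 5·11^2
  c_4 = 235 = 4·11^0 + 10·11^1 + 1·11^2
  c_5 = 969 = 1·11^0 + 0·11^1 + 8·11^2
  c_6 = 362 = 10·11^0 + 10·11^1 + 2·11^2
  c_7 = 1063 = 7·11^0 + 8·11^1 + 8·11^2
Factor λ_0 = (2, 1, 9, 4, 1, 10, 7)
Factor λ_1 = (2, 1, 7, 10, 0, 10, 8)
Factor λ_2 = (10, 0, 5, 1, 8, 2, 8)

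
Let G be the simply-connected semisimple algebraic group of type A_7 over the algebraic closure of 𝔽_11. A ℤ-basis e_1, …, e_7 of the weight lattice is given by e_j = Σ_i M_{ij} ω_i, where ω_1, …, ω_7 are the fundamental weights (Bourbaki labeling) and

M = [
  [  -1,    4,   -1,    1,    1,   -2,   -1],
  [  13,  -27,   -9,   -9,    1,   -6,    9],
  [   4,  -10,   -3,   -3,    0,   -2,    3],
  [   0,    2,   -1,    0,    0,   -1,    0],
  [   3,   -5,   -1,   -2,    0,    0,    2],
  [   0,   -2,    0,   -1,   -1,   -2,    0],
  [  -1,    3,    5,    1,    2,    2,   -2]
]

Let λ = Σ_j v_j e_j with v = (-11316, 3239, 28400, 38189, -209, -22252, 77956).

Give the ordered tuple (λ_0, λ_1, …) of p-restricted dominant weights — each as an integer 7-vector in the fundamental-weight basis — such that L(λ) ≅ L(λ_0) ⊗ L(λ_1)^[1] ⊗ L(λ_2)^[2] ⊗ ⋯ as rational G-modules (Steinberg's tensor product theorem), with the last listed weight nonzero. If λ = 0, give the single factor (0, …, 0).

((4, 0, 5, 0, 1, 2, 3), (3, 7, 9, 8, 2, 4, 2), (3, 8, 7, 2, 8, 0, 3))

ω-coordinates c = M·v, v = (-11316, 3239, 28400, 38189, -209, -22252, 77956):
  c_1 = (-1)·(-11316) + 4·3239 + (-1)·(28400) + 1·38189 + (1)·(-209) + (-2)·(-22252) + (-1)·(77956) = 400
  c_2 = (13)·(-11316) + (-27)·(3239) + (-9)·(28400) + (-9)·(38189) + (1)·(-209) + (-6)·(-22252) + 9·77956 = 1045
  c_3 = (4)·(-11316) + (-10)·(3239) + (-3)·(28400) + (-3)·(38189) + (0)·(-209) + (-2)·(-22252) + 3·77956 = 951
  c_4 = (0)·(-11316) + 2·3239 + (-1)·(28400) + 0·38189 + (0)·(-209) + (-1)·(-22252) + 0·77956 = 330
  c_5 = (3)·(-11316) + (-5)·(3239) + (-1)·(28400) + (-2)·(38189) + (0)·(-209) + (0)·(-22252) + 2·77956 = 991
  c_6 = (0)·(-11316) + (-2)·(3239) + 0·28400 + (-1)·(38189) + (-1)·(-209) + (-2)·(-22252) + 0·77956 = 46
  c_7 = (-1)·(-11316) + 3·3239 + 5·28400 + 1·38189 + (2)·(-209) + (2)·(-22252) + (-2)·(77956) = 388
Expand coordinatewise in base 11:
  c_1 = 400 = 4·11^0 + 3·11^1 + 3·11^2
  c_2 = 1045 = 0·11^0 + 7·11^1 + 8·11^2
  c_3 = 951 = 5·11^0 + 9·11^1 + 7·11^2
  c_4 = 330 = 0·11^0 + 8·11^1 + 2·11^2
  c_5 = 991 = 1·11^0 + 2·11^1 + 8·11^2
  c_6 = 46 = 2·11^0 + 4·11^1
  c_7 = 388 = 3·11^0 + 2·11^1 + 3·11^2
Factor λ_0 = (4, 0, 5, 0, 1, 2, 3)
Factor λ_1 = (3, 7, 9, 8, 2, 4, 2)
Factor λ_2 = (3, 8, 7, 2, 8, 0, 3)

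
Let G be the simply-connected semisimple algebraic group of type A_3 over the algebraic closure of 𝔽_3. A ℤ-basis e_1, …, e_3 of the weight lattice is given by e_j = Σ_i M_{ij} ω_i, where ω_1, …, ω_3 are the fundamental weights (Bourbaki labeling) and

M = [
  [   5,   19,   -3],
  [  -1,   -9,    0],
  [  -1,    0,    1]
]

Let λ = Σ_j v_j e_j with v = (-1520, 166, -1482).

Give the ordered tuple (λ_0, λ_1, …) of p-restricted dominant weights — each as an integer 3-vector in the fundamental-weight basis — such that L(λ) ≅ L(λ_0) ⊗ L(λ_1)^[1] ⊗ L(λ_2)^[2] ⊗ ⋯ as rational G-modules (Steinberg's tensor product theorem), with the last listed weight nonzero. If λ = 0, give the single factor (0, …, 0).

In the fundamental-weight basis, λ has coordinates c = M·v (v = (-1520, 166, -1482)):
  c_1 = 5*-1520 + 19*166 + -3*-1482 = 0
  c_2 = -1*-1520 + -9*166 + 0*-1482 = 26
  c_3 = -1*-1520 + 0*166 + 1*-1482 = 38
p = 3; digits c_i = Σ_j d_{ij}·3^j, 0 ≤ d_{ij} < 3:
  c_1 = 0
  c_2 = 26 = 2·3^0 + 2·3^1 + 2·3^2
  c_3 = 38 = 2·3^0 + 0·3^1 + 1·3^2 + 1·3^3
p-restricted factor λ_0 = (0, 2, 2)
p-restricted factor λ_1 = (0, 2, 0)
p-restricted factor λ_2 = (0, 2, 1)
p-restricted factor λ_3 = (0, 0, 1)

((0, 2, 2), (0, 2, 0), (0, 2, 1), (0, 0, 1))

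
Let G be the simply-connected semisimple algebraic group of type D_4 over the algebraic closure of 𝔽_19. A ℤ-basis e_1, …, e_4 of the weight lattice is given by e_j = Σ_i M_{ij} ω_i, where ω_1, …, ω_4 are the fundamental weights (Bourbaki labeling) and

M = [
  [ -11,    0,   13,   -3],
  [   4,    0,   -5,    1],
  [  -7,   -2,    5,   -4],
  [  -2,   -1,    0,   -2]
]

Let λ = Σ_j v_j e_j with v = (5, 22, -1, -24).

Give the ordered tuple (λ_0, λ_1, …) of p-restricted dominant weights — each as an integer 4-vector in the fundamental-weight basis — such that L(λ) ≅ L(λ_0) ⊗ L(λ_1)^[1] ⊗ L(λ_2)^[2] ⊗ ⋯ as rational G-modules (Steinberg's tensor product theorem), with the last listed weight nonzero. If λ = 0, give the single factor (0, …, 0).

((4, 1, 12, 16),)

Converting to the ω-basis (c_i = row i of M dotted with v = (5, 22, -1, -24)):
  c_1 = (-11)·(5) + (0)·(22) + (13)·(-1) + (-3)·(-24) = 4
  c_2 = (4)·(5) + (0)·(22) + (-5)·(-1) + (1)·(-24) = 1
  c_3 = (-7)·(5) + (-2)·(22) + (5)·(-1) + (-4)·(-24) = 12
  c_4 = (-2)·(5) + (-1)·(22) + (0)·(-1) + (-2)·(-24) = 16
p = 19; digits c_i = Σ_j d_{ij}·19^j, 0 ≤ d_{ij} < 19:
  c_1 = 4 = 4·19^0
  c_2 = 1 = 1·19^0
  c_3 = 12 = 12·19^0
  c_4 = 16 = 16·19^0
Factor λ_0 = (4, 1, 12, 16)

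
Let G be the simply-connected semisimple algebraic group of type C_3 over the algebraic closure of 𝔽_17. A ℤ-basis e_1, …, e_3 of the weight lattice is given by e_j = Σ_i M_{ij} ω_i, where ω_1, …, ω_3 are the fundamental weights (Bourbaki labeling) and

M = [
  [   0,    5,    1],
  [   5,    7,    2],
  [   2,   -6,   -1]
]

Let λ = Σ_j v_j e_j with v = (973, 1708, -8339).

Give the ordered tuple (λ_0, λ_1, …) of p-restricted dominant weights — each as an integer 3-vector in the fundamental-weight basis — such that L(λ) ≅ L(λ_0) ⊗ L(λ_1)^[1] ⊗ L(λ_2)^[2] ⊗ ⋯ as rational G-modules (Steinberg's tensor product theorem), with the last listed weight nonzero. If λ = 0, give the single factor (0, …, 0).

In the fundamental-weight basis, λ has coordinates c = M·v (v = (973, 1708, -8339)):
  c_1 = 0*973 + 5*1708 + 1*-8339 = 201
  c_2 = 5*973 + 7*1708 + 2*-8339 = 143
  c_3 = 2*973 + -6*1708 + -1*-8339 = 37
Writing each c_i in base p = 17:
  c_1 = 201 = 14·17^0 + 11·17^1
  c_2 = 143 = 7·17^0 + 8·17^1
  c_3 = 37 = 3·17^0 + 2·17^1
p-restricted factor λ_0 = (14, 7, 3)
p-restricted factor λ_1 = (11, 8, 2)

((14, 7, 3), (11, 8, 2))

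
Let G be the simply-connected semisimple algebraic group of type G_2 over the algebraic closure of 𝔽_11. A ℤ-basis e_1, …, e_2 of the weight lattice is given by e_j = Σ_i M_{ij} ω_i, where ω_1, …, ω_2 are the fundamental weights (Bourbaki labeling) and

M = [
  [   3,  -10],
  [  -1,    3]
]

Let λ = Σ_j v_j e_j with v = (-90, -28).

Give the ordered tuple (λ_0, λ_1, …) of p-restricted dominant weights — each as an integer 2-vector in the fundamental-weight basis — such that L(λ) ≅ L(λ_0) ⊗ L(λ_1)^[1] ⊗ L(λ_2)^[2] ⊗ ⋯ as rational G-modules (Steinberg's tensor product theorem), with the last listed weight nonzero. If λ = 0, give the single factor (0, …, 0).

((10, 6),)

In the fundamental-weight basis, λ has coordinates c = M·v (v = (-90, -28)):
  c_1 = (3)·(-90) + (-10)·(-28) = 10
  c_2 = (-1)·(-90) + (3)·(-28) = 6
p = 11; digits c_i = Σ_j d_{ij}·11^j, 0 ≤ d_{ij} < 11:
  c_1 = 10 = 10·11^0
  c_2 = 6 = 6·11^0
p-restricted factor λ_0 = (10, 6)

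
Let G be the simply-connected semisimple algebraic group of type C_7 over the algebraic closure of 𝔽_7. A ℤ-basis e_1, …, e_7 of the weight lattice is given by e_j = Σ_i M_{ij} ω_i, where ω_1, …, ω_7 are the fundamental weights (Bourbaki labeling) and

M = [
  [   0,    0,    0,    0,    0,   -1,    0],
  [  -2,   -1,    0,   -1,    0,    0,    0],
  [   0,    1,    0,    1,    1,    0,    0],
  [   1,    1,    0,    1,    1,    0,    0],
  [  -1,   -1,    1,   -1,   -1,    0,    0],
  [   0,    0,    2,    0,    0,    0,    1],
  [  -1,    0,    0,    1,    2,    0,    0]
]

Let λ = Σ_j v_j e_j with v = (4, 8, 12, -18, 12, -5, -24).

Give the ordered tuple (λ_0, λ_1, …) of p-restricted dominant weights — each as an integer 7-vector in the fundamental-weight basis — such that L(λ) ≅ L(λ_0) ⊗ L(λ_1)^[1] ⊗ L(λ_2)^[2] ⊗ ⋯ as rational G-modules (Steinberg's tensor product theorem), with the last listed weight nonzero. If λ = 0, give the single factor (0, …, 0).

((5, 2, 2, 6, 6, 0, 2),)

Compute c_i = Σ_j M_{ij} v_j with v = (4, 8, 12, -18, 12, -5, -24):
  c_1 = 0*4 + 0*8 + 0*12 + 0*-18 + 0*12 + -1*-5 + 0*-24 = 5
  c_2 = -2*4 + -1*8 + 0*12 + -1*-18 + 0*12 + 0*-5 + 0*-24 = 2
  c_3 = 0*4 + 1*8 + 0*12 + 1*-18 + 1*12 + 0*-5 + 0*-24 = 2
  c_4 = 1*4 + 1*8 + 0*12 + 1*-18 + 1*12 + 0*-5 + 0*-24 = 6
  c_5 = -1*4 + -1*8 + 1*12 + -1*-18 + -1*12 + 0*-5 + 0*-24 = 6
  c_6 = 0*4 + 0*8 + 2*12 + 0*-18 + 0*12 + 0*-5 + 1*-24 = 0
  c_7 = -1*4 + 0*8 + 0*12 + 1*-18 + 2*12 + 0*-5 + 0*-24 = 2
Writing each c_i in base p = 7:
  c_1 = 5 = 5·7^0
  c_2 = 2 = 2·7^0
  c_3 = 2 = 2·7^0
  c_4 = 6 = 6·7^0
  c_5 = 6 = 6·7^0
  c_6 = 0
  c_7 = 2 = 2·7^0
p-restricted factor λ_0 = (5, 2, 2, 6, 6, 0, 2)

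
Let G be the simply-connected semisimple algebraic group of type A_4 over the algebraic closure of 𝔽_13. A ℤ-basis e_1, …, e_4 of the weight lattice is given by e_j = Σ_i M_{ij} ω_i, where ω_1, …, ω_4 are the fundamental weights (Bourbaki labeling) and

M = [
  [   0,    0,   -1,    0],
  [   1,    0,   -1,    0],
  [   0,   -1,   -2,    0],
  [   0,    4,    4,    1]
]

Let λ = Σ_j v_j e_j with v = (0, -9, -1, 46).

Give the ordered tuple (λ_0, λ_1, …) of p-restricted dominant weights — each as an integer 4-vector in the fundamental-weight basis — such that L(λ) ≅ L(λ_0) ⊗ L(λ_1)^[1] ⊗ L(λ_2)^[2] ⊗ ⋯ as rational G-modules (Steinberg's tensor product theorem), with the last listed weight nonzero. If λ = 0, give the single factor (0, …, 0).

Change of basis e → ω: c = M·v where v = (0, -9, -1, 46):
  c_1 = (0)·(0) + (0)·(-9) + (-1)·(-1) + (0)·(46) = 1
  c_2 = (1)·(0) + (0)·(-9) + (-1)·(-1) + (0)·(46) = 1
  c_3 = (0)·(0) + (-1)·(-9) + (-2)·(-1) + (0)·(46) = 11
  c_4 = (0)·(0) + (4)·(-9) + (4)·(-1) + (1)·(46) = 6
p = 13; digits c_i = Σ_j d_{ij}·13^j, 0 ≤ d_{ij} < 13:
  c_1 = 1 = 1·13^0
  c_2 = 1 = 1·13^0
  c_3 = 11 = 11·13^0
  c_4 = 6 = 6·13^0
p-restricted factor λ_0 = (1, 1, 11, 6)

((1, 1, 11, 6),)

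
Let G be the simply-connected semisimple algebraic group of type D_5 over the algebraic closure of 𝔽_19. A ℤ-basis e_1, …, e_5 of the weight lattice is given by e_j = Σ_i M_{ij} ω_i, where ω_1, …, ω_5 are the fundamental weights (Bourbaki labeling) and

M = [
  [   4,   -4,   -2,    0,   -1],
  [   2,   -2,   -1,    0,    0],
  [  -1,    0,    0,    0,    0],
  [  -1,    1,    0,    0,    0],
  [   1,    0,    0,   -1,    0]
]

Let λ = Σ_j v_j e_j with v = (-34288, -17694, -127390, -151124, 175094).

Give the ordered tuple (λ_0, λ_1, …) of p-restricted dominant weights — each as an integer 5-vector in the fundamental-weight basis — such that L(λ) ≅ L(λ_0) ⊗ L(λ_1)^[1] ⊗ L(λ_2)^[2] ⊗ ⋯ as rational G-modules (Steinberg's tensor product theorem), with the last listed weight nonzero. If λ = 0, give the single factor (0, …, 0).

ω-coordinates c = M·v, v = (-34288, -17694, -127390, -151124, 175094):
  c_1 = (4)·(-34288) + (-4)·(-17694) + (-2)·(-127390) + (0)·(-151124) + (-1)·(175094) = 13310
  c_2 = (2)·(-34288) + (-2)·(-17694) + (-1)·(-127390) + (0)·(-151124) + (0)·(175094) = 94202
  c_3 = (-1)·(-34288) + (0)·(-17694) + (0)·(-127390) + (0)·(-151124) + (0)·(175094) = 34288
  c_4 = (-1)·(-34288) + (1)·(-17694) + (0)·(-127390) + (0)·(-151124) + (0)·(175094) = 16594
  c_5 = (1)·(-34288) + (0)·(-17694) + (0)·(-127390) + (-1)·(-151124) + (0)·(175094) = 116836
Expand coordinatewise in base 19:
  c_1 = 13310 = 10·19^0 + 16·19^1 + 17·19^2 + 1·19^3
  c_2 = 94202 = 0·19^0 + 18·19^1 + 13·19^2 + 13·19^3
  c_3 = 34288 = 12·19^0 + 18·19^1 + 18·19^2 + 4·19^3
  c_4 = 16594 = 7·19^0 + 18·19^1 + 7·19^2 + 2·19^3
  c_5 = 116836 = 5·19^0 + 12·19^1 + 0·19^2 + 17·19^3
Factor λ_0 = (10, 0, 12, 7, 5)
Factor λ_1 = (16, 18, 18, 18, 12)
Factor λ_2 = (17, 13, 18, 7, 0)
Factor λ_3 = (1, 13, 4, 2, 17)

((10, 0, 12, 7, 5), (16, 18, 18, 18, 12), (17, 13, 18, 7, 0), (1, 13, 4, 2, 17))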